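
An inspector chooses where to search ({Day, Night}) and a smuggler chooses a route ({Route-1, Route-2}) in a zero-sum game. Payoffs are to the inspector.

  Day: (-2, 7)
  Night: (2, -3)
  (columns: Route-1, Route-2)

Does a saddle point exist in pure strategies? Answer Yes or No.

No

Row minima: Day → -2, Night → -3; maximin = -2.
Column maxima: Route-1 → 2, Route-2 → 7; minimax = 2.
-2 ≠ 2, so no pure-strategy equilibrium exists.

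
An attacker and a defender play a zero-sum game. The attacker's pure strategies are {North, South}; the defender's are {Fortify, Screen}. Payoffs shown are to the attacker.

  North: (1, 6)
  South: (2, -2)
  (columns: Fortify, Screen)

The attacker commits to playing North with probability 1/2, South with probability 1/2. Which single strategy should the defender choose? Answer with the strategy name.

Fortify

If the defender plays Fortify, the attacker's expected payoff is (1/2)·1 + (1/2)·2 = 3/2.
If the defender plays Screen, the attacker's expected payoff is (1/2)·6 + (1/2)·(-2) = 2.
The defender minimizes the attacker's payoff; the smallest is 3/2, so the best response is Fortify.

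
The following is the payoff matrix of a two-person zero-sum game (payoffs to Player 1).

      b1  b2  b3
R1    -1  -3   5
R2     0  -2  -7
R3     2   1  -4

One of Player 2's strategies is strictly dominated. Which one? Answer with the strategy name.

b2 holds Player 1's payoff strictly below b1 in every row: -3 < -1, -2 < 0, 1 < 2.
So b1 is strictly dominated for Player 2.

b1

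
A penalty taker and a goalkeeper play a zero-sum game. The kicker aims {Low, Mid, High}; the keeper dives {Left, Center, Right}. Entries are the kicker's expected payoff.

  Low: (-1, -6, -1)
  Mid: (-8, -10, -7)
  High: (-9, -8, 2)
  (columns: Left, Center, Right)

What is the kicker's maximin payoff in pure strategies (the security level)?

Row minima: Low → -6, Mid → -10, High → -9.
The best of these is -6.

-6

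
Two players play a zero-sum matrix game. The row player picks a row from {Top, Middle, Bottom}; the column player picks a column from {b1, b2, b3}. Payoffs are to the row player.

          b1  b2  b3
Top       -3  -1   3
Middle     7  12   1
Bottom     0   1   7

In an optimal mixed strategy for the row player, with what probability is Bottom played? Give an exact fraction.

Row minima: Top → -3, Middle → 1, Bottom → 0; maximin = 1.
Column maxima: b1 → 7, b2 → 12, b3 → 7; minimax = 7.
1 ≠ 7, so there is no saddle point; optimal play is mixed.
Top is strictly dominated by Bottom, so the row player never plays it.
b2 is strictly dominated by b1 (it gives the row player strictly more in every row), so the column player never plays it.
On the remaining 2×2 (Middle, Bottom vs b1, b3):
Let the row player play Middle with probability p. Expected payoff against b1: 7p + 0(1−p) = 7p; against b3: 1p + 7(1−p) = −6p + 7.
Setting these equal: 7p = −6p + 7 ⇒ 13p = 7 ⇒ p = 7/13, and the value is (7)·(7/13) = 49/13.
For the column player: with q = P(b1), equating Middle's and Bottom's payoffs gives 6q + 1 = −7q + 7 ⇒ q = 6/13.

6/13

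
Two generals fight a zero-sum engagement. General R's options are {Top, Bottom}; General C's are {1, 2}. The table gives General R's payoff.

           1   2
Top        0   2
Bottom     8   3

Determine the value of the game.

Row minima: Top → 0, Bottom → 3; maximin = 3.
Column maxima: 1 → 8, 2 → 3; minimax = 3.
Since maximin = minimax = 3, there is a saddle point and the value is 3.

3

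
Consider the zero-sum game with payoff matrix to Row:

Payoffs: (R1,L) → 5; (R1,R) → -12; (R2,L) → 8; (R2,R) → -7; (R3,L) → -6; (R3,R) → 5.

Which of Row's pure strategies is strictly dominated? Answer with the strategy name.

R2 gives a strictly higher payoff than R1 against every column: 8 > 5, -7 > -12.
So R1 is strictly dominated and Row never plays it.

R1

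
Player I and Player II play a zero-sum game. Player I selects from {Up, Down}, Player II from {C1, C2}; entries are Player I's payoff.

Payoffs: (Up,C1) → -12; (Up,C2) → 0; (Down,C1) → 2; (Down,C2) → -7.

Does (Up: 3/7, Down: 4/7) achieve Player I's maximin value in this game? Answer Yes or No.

Against C1 this mix gives (3/7)·(-12) + (4/7)·2 = -4.
Against C2 this mix gives (3/7)·0 + (4/7)·(-7) = -4.
All of Player II's active replies (C1, C2) yield -4, and no column does worse for Player I. The mix makes Player II indifferent and guarantees -4, so it is optimal.

Yes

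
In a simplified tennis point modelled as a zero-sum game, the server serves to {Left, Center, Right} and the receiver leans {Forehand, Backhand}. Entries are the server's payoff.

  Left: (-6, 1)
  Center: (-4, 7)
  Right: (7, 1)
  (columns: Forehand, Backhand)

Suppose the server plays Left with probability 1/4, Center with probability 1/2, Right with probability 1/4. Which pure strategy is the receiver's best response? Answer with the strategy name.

If the receiver plays Forehand, the server's expected payoff is (1/4)·(-6) + (1/2)·(-4) + (1/4)·7 = -7/4.
If the receiver plays Backhand, the server's expected payoff is (1/4)·1 + (1/2)·7 + (1/4)·1 = 4.
The receiver minimizes the server's payoff; the smallest is -7/4, so the best response is Forehand.

Forehand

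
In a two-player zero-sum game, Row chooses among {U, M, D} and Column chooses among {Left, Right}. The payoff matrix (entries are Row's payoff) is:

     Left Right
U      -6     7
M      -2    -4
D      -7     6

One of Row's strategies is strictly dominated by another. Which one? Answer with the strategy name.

U gives a strictly higher payoff than D against every column: -6 > -7, 7 > 6.
So D is strictly dominated and Row never plays it.

D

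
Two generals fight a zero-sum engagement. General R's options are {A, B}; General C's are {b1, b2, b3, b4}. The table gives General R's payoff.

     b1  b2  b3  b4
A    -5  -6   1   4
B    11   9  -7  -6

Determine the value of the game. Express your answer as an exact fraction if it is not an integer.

Row minima: A → -6, B → -7; maximin = -6.
Column maxima: b1 → 11, b2 → 9, b3 → 1, b4 → 4; minimax = 1.
-6 ≠ 1, so there is no saddle point; optimal play is mixed.
b1 is strictly dominated by b2 (it gives General R strictly more in every row), so General C never plays it.
b4 is strictly dominated by b3 (it gives General R strictly more in every row), so General C never plays it.
On the remaining 2×2 (A, B vs b2, b3):
Let General R play A with probability p. Expected payoff against b2: (-6)p + 9(1−p) = −15p + 9; against b3: 1p + (-7)(1−p) = 8p − 7.
Setting these equal: −15p + 9 = 8p − 7 ⇒ −23p = -16 ⇒ p = 16/23, and the value is (-15)·(16/23) + 9 = -33/23.
For General C: with q = P(b2), equating A's and B's payoffs gives −7q + 1 = 16q − 7 ⇒ q = 8/23.

-33/23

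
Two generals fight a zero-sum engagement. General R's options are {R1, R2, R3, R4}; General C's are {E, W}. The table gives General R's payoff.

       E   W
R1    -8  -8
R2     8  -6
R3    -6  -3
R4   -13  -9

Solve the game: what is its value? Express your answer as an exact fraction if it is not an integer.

Row minima: R1 → -8, R2 → -6, R3 → -6, R4 → -13; maximin = -6.
Column maxima: E → 8, W → -3; minimax = -3.
-6 ≠ -3, so there is no saddle point; optimal play is mixed.
R1 is strictly dominated by R2, so General R never plays it.
R4 is strictly dominated by R2, so General R never plays it.
On the remaining 2×2 (R2, R3 vs E, W):
Let General R play R2 with probability p. Expected payoff against E: 8p + (-6)(1−p) = 14p − 6; against W: (-6)p + (-3)(1−p) = −3p − 3.
Setting these equal: 14p − 6 = −3p − 3 ⇒ 17p = 3 ⇒ p = 3/17, and the value is (14)·(3/17) − 6 = -60/17.
For General C: with q = P(E), equating R2's and R3's payoffs gives 14q − 6 = −3q − 3 ⇒ q = 3/17.

-60/17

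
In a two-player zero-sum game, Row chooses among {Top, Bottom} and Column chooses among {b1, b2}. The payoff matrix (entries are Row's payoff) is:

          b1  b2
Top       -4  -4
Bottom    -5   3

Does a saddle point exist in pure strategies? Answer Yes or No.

Yes

Row minima: Top → -4, Bottom → -5; maximin = -4.
Column maxima: b1 → -4, b2 → 3; minimax = -4.
maximin = minimax = -4, so a saddle point exists.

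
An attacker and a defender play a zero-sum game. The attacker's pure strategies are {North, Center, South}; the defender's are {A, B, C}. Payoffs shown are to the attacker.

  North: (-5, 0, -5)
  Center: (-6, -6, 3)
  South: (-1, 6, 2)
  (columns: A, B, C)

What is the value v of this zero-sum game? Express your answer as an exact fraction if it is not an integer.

-1

Row minima: North → -5, Center → -6, South → -1; maximin = -1.
Column maxima: A → -1, B → 6, C → 3; minimax = -1.
Since maximin = minimax = -1, there is a saddle point and the value is -1.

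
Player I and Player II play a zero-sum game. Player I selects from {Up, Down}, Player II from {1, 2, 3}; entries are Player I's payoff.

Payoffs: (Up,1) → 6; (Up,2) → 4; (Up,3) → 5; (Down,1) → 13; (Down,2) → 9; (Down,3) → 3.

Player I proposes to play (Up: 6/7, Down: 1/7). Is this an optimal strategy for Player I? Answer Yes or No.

Against 1 this mix gives (6/7)·6 + (1/7)·13 = 7.
Against 2 this mix gives (6/7)·4 + (1/7)·9 = 33/7.
Against 3 this mix gives (6/7)·5 + (1/7)·3 = 33/7.
All of Player II's active replies (2, 3) yield 33/7, and no column does worse for Player I. The mix makes Player II indifferent and guarantees 33/7, so it is optimal.

Yes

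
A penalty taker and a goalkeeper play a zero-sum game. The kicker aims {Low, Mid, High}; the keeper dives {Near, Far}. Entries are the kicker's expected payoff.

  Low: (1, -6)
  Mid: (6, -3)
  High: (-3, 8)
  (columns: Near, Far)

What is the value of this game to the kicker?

Row minima: Low → -6, Mid → -3, High → -3; maximin = -3.
Column maxima: Near → 6, Far → 8; minimax = 6.
-3 ≠ 6, so there is no saddle point; optimal play is mixed.
Low is strictly dominated by Mid, so the kicker never plays it.
On the remaining 2×2 (Mid, High vs Near, Far):
Let the kicker play Mid with probability p. Expected payoff against Near: 6p + (-3)(1−p) = 9p − 3; against Far: (-3)p + 8(1−p) = −11p + 8.
Setting these equal: 9p − 3 = −11p + 8 ⇒ 20p = 11 ⇒ p = 11/20, and the value is (9)·(11/20) − 3 = 39/20.
For the keeper: with q = P(Near), equating Mid's and High's payoffs gives 9q − 3 = −11q + 8 ⇒ q = 11/20.

39/20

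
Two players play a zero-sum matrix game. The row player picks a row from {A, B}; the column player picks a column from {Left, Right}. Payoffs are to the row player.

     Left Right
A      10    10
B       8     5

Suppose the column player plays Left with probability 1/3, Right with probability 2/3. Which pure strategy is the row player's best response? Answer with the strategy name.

A

Expected payoff of A: (1/3)·10 + (2/3)·10 = 10.
Expected payoff of B: (1/3)·8 + (2/3)·5 = 6.
The largest is 10, so the row player's best response is A.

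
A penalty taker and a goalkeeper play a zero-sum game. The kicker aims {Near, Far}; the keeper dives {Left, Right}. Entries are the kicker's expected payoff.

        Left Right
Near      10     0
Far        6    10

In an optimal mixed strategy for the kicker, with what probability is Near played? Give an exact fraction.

2/7

Row minima: Near → 0, Far → 6; maximin = 6.
Column maxima: Left → 10, Right → 10; minimax = 10.
6 ≠ 10, so there is no saddle point; optimal play is mixed.
Let the kicker play Near with probability p. Expected payoff against Left: 10p + 6(1−p) = 4p + 6; against Right: 0p + 10(1−p) = −10p + 10.
Setting these equal: 4p + 6 = −10p + 10 ⇒ 14p = 4 ⇒ p = 2/7, and the value is (4)·(2/7) + 6 = 50/7.
For the keeper: with q = P(Left), equating Near's and Far's payoffs gives 10q = −4q + 10 ⇒ q = 5/7.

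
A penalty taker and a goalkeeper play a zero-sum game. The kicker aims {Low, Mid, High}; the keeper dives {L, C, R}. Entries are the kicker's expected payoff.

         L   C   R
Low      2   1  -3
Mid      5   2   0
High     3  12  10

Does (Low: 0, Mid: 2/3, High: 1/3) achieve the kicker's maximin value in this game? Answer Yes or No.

No

Against L this mix gives (2/3)·5 + (1/3)·3 = 13/3.
Against C this mix gives (2/3)·2 + (1/3)·12 = 16/3.
Against R this mix gives (2/3)·0 + (1/3)·10 = 10/3.
The keeper will play R, holding the kicker to 10/3. Shifting weight toward the row that does better against R would raise this floor (the equalizing mix achieves 25/6 against both R and L), so the proposed strategy is not optimal.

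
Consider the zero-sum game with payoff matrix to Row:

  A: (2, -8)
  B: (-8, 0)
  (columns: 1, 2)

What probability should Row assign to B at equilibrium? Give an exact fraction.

5/9

Row minima: A → -8, B → -8; maximin = -8.
Column maxima: 1 → 2, 2 → 0; minimax = 0.
-8 ≠ 0, so there is no saddle point; optimal play is mixed.
Let Row play A with probability p. Expected payoff against 1: 2p + (-8)(1−p) = 10p − 8; against 2: (-8)p + 0(1−p) = −8p.
Setting these equal: 10p − 8 = −8p ⇒ 18p = 8 ⇒ p = 4/9, and the value is (10)·(4/9) − 8 = -32/9.
For Column: with q = P(1), equating A's and B's payoffs gives 10q − 8 = −8q ⇒ q = 4/9.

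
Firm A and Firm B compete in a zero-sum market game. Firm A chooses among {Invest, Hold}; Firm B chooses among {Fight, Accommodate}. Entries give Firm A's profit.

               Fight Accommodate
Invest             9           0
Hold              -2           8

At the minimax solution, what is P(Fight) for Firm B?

Row minima: Invest → 0, Hold → -2; maximin = 0.
Column maxima: Fight → 9, Accommodate → 8; minimax = 8.
0 ≠ 8, so there is no saddle point; optimal play is mixed.
Let Firm A play Invest with probability p. Expected payoff against Fight: 9p + (-2)(1−p) = 11p − 2; against Accommodate: 0p + 8(1−p) = −8p + 8.
Setting these equal: 11p − 2 = −8p + 8 ⇒ 19p = 10 ⇒ p = 10/19, and the value is (11)·(10/19) − 2 = 72/19.
For Firm B: with q = P(Fight), equating Invest's and Hold's payoffs gives 9q = −10q + 8 ⇒ q = 8/19.

8/19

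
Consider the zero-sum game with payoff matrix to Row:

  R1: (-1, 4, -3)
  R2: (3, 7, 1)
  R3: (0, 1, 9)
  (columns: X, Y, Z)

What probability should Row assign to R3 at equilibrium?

2/11

Row minima: R1 → -3, R2 → 1, R3 → 0; maximin = 1.
Column maxima: X → 3, Y → 7, Z → 9; minimax = 3.
1 ≠ 3, so there is no saddle point; optimal play is mixed.
R1 is strictly dominated by R2, so Row never plays it.
Y is strictly dominated by X (it gives Row strictly more in every row), so Column never plays it.
On the remaining 2×2 (R2, R3 vs X, Z):
Let Row play R2 with probability p. Expected payoff against X: 3p + 0(1−p) = 3p; against Z: 1p + 9(1−p) = −8p + 9.
Setting these equal: 3p = −8p + 9 ⇒ 11p = 9 ⇒ p = 9/11, and the value is (3)·(9/11) = 27/11.
For Column: with q = P(X), equating R2's and R3's payoffs gives 2q + 1 = −9q + 9 ⇒ q = 8/11.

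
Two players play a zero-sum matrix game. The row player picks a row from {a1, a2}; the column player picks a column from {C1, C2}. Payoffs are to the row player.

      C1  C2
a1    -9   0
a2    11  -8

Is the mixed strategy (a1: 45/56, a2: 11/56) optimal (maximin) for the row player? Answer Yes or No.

Against C1 this mix gives (45/56)·(-9) + (11/56)·11 = -71/14.
Against C2 this mix gives (45/56)·0 + (11/56)·(-8) = -11/7.
The column player will play C1, holding the row player to -71/14. Shifting weight toward the row that does better against C1 would raise this floor (the equalizing mix achieves -18/7 against both C1 and C2), so the proposed strategy is not optimal.

No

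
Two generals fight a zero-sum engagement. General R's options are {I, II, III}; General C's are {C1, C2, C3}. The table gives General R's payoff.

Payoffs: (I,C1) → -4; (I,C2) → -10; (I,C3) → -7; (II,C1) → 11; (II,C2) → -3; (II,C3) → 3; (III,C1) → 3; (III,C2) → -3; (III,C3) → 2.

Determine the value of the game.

Row minima: I → -10, II → -3, III → -3; maximin = -3.
Column maxima: C1 → 11, C2 → -3, C3 → 3; minimax = -3.
Since maximin = minimax = -3, there is a saddle point and the value is -3.

-3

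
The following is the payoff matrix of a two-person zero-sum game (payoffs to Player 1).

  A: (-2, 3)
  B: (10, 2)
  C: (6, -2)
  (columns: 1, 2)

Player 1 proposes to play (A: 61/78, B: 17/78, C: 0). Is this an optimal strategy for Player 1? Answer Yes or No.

Against 1 this mix gives (61/78)·(-2) + (17/78)·10 = 8/13.
Against 2 this mix gives (61/78)·3 + (17/78)·2 = 217/78.
Player 2 will play 1, holding Player 1 to 8/13. Shifting weight toward the row that does better against 1 would raise this floor (the equalizing mix achieves 34/13 against both 1 and 2), so the proposed strategy is not optimal.

No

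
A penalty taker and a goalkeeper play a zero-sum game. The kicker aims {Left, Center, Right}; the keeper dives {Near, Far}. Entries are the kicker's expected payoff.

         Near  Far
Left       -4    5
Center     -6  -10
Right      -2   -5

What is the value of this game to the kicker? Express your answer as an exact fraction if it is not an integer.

-5/2

Row minima: Left → -4, Center → -10, Right → -5; maximin = -4.
Column maxima: Near → -2, Far → 5; minimax = -2.
-4 ≠ -2, so there is no saddle point; optimal play is mixed.
Center is strictly dominated by Left, so the kicker never plays it.
On the remaining 2×2 (Left, Right vs Near, Far):
Let the kicker play Left with probability p. Expected payoff against Near: (-4)p + (-2)(1−p) = −2p − 2; against Far: 5p + (-5)(1−p) = 10p − 5.
Setting these equal: −2p − 2 = 10p − 5 ⇒ −12p = -3 ⇒ p = 1/4, and the value is (-2)·(1/4) − 2 = -5/2.
For the keeper: with q = P(Near), equating Left's and Right's payoffs gives −9q + 5 = 3q − 5 ⇒ q = 5/6.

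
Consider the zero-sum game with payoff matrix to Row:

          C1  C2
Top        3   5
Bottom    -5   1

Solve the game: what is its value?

3

Row minima: Top → 3, Bottom → -5; maximin = 3.
Column maxima: C1 → 3, C2 → 5; minimax = 3.
Since maximin = minimax = 3, there is a saddle point and the value is 3.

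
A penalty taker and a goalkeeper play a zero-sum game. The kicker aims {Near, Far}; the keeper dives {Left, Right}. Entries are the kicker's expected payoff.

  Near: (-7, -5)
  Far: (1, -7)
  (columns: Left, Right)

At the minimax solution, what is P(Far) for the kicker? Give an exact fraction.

1/5

Row minima: Near → -7, Far → -7; maximin = -7.
Column maxima: Left → 1, Right → -5; minimax = -5.
-7 ≠ -5, so there is no saddle point; optimal play is mixed.
Let the kicker play Near with probability p. Expected payoff against Left: (-7)p + 1(1−p) = −8p + 1; against Right: (-5)p + (-7)(1−p) = 2p − 7.
Setting these equal: −8p + 1 = 2p − 7 ⇒ −10p = -8 ⇒ p = 4/5, and the value is (-8)·(4/5) + 1 = -27/5.
For the keeper: with q = P(Left), equating Near's and Far's payoffs gives −2q − 5 = 8q − 7 ⇒ q = 1/5.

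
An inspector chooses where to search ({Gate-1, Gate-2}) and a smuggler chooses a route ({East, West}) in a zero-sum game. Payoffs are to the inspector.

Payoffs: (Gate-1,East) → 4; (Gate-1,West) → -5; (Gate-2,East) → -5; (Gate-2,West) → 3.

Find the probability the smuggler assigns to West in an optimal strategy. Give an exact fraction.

Row minima: Gate-1 → -5, Gate-2 → -5; maximin = -5.
Column maxima: East → 4, West → 3; minimax = 3.
-5 ≠ 3, so there is no saddle point; optimal play is mixed.
Let the inspector play Gate-1 with probability p. Expected payoff against East: 4p + (-5)(1−p) = 9p − 5; against West: (-5)p + 3(1−p) = −8p + 3.
Setting these equal: 9p − 5 = −8p + 3 ⇒ 17p = 8 ⇒ p = 8/17, and the value is (9)·(8/17) − 5 = -13/17.
For the smuggler: with q = P(East), equating Gate-1's and Gate-2's payoffs gives 9q − 5 = −8q + 3 ⇒ q = 8/17.

9/17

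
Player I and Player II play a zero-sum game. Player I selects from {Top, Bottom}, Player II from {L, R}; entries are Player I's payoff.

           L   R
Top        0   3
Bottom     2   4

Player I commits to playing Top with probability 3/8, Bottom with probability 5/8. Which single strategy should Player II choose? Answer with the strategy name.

L

If Player II plays L, Player I's expected payoff is (3/8)·0 + (5/8)·2 = 5/4.
If Player II plays R, Player I's expected payoff is (3/8)·3 + (5/8)·4 = 29/8.
Player II minimizes Player I's payoff; the smallest is 5/4, so the best response is L.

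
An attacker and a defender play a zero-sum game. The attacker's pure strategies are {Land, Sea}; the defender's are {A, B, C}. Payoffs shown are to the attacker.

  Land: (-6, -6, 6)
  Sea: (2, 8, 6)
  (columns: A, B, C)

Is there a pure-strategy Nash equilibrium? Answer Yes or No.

Row minima: Land → -6, Sea → 2; maximin = 2.
Column maxima: A → 2, B → 8, C → 6; minimax = 2.
maximin = minimax = 2, so a saddle point exists.

Yes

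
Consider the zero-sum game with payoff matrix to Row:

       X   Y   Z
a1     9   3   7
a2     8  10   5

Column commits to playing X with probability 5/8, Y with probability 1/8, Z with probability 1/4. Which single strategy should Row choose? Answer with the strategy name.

Expected payoff of a1: (5/8)·9 + (1/8)·3 + (1/4)·7 = 31/4.
Expected payoff of a2: (5/8)·8 + (1/8)·10 + (1/4)·5 = 15/2.
The largest is 31/4, so Row's best response is a1.

a1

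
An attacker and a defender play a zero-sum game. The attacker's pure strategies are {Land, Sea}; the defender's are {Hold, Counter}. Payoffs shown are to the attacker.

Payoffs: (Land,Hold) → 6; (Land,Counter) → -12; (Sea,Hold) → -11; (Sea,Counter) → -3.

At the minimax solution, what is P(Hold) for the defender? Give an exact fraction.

Row minima: Land → -12, Sea → -11; maximin = -11.
Column maxima: Hold → 6, Counter → -3; minimax = -3.
-11 ≠ -3, so there is no saddle point; optimal play is mixed.
Let the attacker play Land with probability p. Expected payoff against Hold: 6p + (-11)(1−p) = 17p − 11; against Counter: (-12)p + (-3)(1−p) = −9p − 3.
Setting these equal: 17p − 11 = −9p − 3 ⇒ 26p = 8 ⇒ p = 4/13, and the value is (17)·(4/13) − 11 = -75/13.
For the defender: with q = P(Hold), equating Land's and Sea's payoffs gives 18q − 12 = −8q − 3 ⇒ q = 9/26.

9/26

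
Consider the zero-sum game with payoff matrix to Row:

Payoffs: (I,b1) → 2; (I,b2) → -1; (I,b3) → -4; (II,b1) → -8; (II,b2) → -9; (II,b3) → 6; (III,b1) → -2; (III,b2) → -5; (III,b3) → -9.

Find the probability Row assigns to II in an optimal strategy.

Row minima: I → -4, II → -9, III → -9; maximin = -4.
Column maxima: b1 → 2, b2 → -1, b3 → 6; minimax = -1.
-4 ≠ -1, so there is no saddle point; optimal play is mixed.
III is strictly dominated by I, so Row never plays it.
b1 is strictly dominated by b2 (it gives Row strictly more in every row), so Column never plays it.
On the remaining 2×2 (I, II vs b2, b3):
Let Row play I with probability p. Expected payoff against b2: (-1)p + (-9)(1−p) = 8p − 9; against b3: (-4)p + 6(1−p) = −10p + 6.
Setting these equal: 8p − 9 = −10p + 6 ⇒ 18p = 15 ⇒ p = 5/6, and the value is (8)·(5/6) − 9 = -7/3.
For Column: with q = P(b2), equating I's and II's payoffs gives 3q − 4 = −15q + 6 ⇒ q = 5/9.

1/6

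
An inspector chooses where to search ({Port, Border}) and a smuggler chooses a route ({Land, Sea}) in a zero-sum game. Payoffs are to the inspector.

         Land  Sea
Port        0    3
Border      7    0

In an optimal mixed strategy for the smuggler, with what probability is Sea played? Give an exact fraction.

7/10

Row minima: Port → 0, Border → 0; maximin = 0.
Column maxima: Land → 7, Sea → 3; minimax = 3.
0 ≠ 3, so there is no saddle point; optimal play is mixed.
Let the inspector play Port with probability p. Expected payoff against Land: 0p + 7(1−p) = −7p + 7; against Sea: 3p + 0(1−p) = 3p.
Setting these equal: −7p + 7 = 3p ⇒ −10p = -7 ⇒ p = 7/10, and the value is (-7)·(7/10) + 7 = 21/10.
For the smuggler: with q = P(Land), equating Port's and Border's payoffs gives −3q + 3 = 7q ⇒ q = 3/10.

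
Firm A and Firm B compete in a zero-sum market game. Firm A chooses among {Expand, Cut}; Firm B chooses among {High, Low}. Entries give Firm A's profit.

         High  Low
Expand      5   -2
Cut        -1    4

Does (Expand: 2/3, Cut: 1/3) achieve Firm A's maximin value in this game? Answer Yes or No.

Against High this mix gives (2/3)·5 + (1/3)·(-1) = 3.
Against Low this mix gives (2/3)·(-2) + (1/3)·4 = 0.
Firm B will play Low, holding Firm A to 0. Shifting weight toward the row that does better against Low would raise this floor (the equalizing mix achieves 3/2 against both Low and High), so the proposed strategy is not optimal.

No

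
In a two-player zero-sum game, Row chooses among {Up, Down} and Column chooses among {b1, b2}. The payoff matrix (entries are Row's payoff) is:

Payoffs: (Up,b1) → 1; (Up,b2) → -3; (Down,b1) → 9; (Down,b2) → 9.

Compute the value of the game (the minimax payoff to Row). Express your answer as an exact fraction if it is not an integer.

9

Row minima: Up → -3, Down → 9; maximin = 9.
Column maxima: b1 → 9, b2 → 9; minimax = 9.
Since maximin = minimax = 9, there is a saddle point and the value is 9.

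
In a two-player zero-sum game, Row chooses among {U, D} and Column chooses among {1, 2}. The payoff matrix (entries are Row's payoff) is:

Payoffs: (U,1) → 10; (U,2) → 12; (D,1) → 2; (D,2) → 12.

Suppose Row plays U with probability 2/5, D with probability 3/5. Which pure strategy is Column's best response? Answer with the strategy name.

If Column plays 1, Row's expected payoff is (2/5)·10 + (3/5)·2 = 26/5.
If Column plays 2, Row's expected payoff is (2/5)·12 + (3/5)·12 = 12.
Column minimizes Row's payoff; the smallest is 26/5, so the best response is 1.

1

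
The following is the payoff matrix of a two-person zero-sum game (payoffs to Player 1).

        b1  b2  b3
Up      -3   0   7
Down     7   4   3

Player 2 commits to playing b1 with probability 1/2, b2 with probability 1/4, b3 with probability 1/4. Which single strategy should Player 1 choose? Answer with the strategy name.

Down

Expected payoff of Up: (1/2)·(-3) + (1/4)·0 + (1/4)·7 = 1/4.
Expected payoff of Down: (1/2)·7 + (1/4)·4 + (1/4)·3 = 21/4.
The largest is 21/4, so Player 1's best response is Down.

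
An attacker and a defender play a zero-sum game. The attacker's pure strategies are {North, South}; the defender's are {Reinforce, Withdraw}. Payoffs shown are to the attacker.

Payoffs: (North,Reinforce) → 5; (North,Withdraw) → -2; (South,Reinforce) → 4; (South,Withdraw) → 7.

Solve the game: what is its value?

Row minima: North → -2, South → 4; maximin = 4.
Column maxima: Reinforce → 5, Withdraw → 7; minimax = 5.
4 ≠ 5, so there is no saddle point; optimal play is mixed.
Let the attacker play North with probability p. Expected payoff against Reinforce: 5p + 4(1−p) = p + 4; against Withdraw: (-2)p + 7(1−p) = −9p + 7.
Setting these equal: p + 4 = −9p + 7 ⇒ 10p = 3 ⇒ p = 3/10, and the value is (1)·(3/10) + 4 = 43/10.
For the defender: with q = P(Reinforce), equating North's and South's payoffs gives 7q − 2 = −3q + 7 ⇒ q = 9/10.

43/10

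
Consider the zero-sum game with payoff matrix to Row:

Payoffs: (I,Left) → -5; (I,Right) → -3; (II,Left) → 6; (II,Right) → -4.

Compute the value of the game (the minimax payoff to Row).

Row minima: I → -5, II → -4; maximin = -4.
Column maxima: Left → 6, Right → -3; minimax = -3.
-4 ≠ -3, so there is no saddle point; optimal play is mixed.
Let Row play I with probability p. Expected payoff against Left: (-5)p + 6(1−p) = −11p + 6; against Right: (-3)p + (-4)(1−p) = p − 4.
Setting these equal: −11p + 6 = p − 4 ⇒ −12p = -10 ⇒ p = 5/6, and the value is (-11)·(5/6) + 6 = -19/6.
For Column: with q = P(Left), equating I's and II's payoffs gives −2q − 3 = 10q − 4 ⇒ q = 1/12.

-19/6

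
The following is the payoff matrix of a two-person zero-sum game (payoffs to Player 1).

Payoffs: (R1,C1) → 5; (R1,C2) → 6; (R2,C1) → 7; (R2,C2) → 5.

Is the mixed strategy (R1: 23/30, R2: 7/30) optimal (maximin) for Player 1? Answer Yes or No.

No

Against C1 this mix gives (23/30)·5 + (7/30)·7 = 82/15.
Against C2 this mix gives (23/30)·6 + (7/30)·5 = 173/30.
Player 2 will play C1, holding Player 1 to 82/15. Shifting weight toward the row that does better against C1 would raise this floor (the equalizing mix achieves 17/3 against both C1 and C2), so the proposed strategy is not optimal.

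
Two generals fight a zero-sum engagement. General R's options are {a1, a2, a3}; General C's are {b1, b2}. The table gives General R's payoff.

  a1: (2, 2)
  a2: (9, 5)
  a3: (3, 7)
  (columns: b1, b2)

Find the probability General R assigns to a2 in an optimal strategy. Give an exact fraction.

1/2

Row minima: a1 → 2, a2 → 5, a3 → 3; maximin = 5.
Column maxima: b1 → 9, b2 → 7; minimax = 7.
5 ≠ 7, so there is no saddle point; optimal play is mixed.
a1 is strictly dominated by a2, so General R never plays it.
On the remaining 2×2 (a2, a3 vs b1, b2):
Let General R play a2 with probability p. Expected payoff against b1: 9p + 3(1−p) = 6p + 3; against b2: 5p + 7(1−p) = −2p + 7.
Setting these equal: 6p + 3 = −2p + 7 ⇒ 8p = 4 ⇒ p = 1/2, and the value is (6)·(1/2) + 3 = 6.
For General C: with q = P(b1), equating a2's and a3's payoffs gives 4q + 5 = −4q + 7 ⇒ q = 1/4.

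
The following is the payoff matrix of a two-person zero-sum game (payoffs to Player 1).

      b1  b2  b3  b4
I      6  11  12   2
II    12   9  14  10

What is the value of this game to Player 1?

46/5

Row minima: I → 2, II → 9; maximin = 9.
Column maxima: b1 → 12, b2 → 11, b3 → 14, b4 → 10; minimax = 10.
9 ≠ 10, so there is no saddle point; optimal play is mixed.
b1 is strictly dominated by b4 (it gives Player 1 strictly more in every row), so Player 2 never plays it.
b3 is strictly dominated by b2 (it gives Player 1 strictly more in every row), so Player 2 never plays it.
On the remaining 2×2 (I, II vs b2, b4):
Let Player 1 play I with probability p. Expected payoff against b2: 11p + 9(1−p) = 2p + 9; against b4: 2p + 10(1−p) = −8p + 10.
Setting these equal: 2p + 9 = −8p + 10 ⇒ 10p = 1 ⇒ p = 1/10, and the value is (2)·(1/10) + 9 = 46/5.
For Player 2: with q = P(b2), equating I's and II's payoffs gives 9q + 2 = −q + 10 ⇒ q = 4/5.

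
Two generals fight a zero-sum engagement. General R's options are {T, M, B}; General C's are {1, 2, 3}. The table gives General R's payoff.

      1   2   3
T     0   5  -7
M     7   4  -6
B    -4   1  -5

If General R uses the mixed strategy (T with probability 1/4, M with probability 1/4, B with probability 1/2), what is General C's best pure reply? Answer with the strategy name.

If General C plays 1, General R's expected payoff is (1/4)·0 + (1/4)·7 + (1/2)·(-4) = -1/4.
If General C plays 2, General R's expected payoff is (1/4)·5 + (1/4)·4 + (1/2)·1 = 11/4.
If General C plays 3, General R's expected payoff is (1/4)·(-7) + (1/4)·(-6) + (1/2)·(-5) = -23/4.
General C minimizes General R's payoff; the smallest is -23/4, so the best response is 3.

3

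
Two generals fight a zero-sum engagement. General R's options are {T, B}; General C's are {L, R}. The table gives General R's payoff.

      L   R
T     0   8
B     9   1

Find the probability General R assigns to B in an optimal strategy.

1/2

Row minima: T → 0, B → 1; maximin = 1.
Column maxima: L → 9, R → 8; minimax = 8.
1 ≠ 8, so there is no saddle point; optimal play is mixed.
Let General R play T with probability p. Expected payoff against L: 0p + 9(1−p) = −9p + 9; against R: 8p + 1(1−p) = 7p + 1.
Setting these equal: −9p + 9 = 7p + 1 ⇒ −16p = -8 ⇒ p = 1/2, and the value is (-9)·(1/2) + 9 = 9/2.
For General C: with q = P(L), equating T's and B's payoffs gives −8q + 8 = 8q + 1 ⇒ q = 7/16.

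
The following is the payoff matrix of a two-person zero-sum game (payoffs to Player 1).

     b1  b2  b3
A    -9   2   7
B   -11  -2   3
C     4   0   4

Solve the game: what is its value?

Row minima: A → -9, B → -11, C → 0; maximin = 0.
Column maxima: b1 → 4, b2 → 2, b3 → 7; minimax = 2.
0 ≠ 2, so there is no saddle point; optimal play is mixed.
B is strictly dominated by A, so Player 1 never plays it.
b3 is strictly dominated by b2 (it gives Player 1 strictly more in every row), so Player 2 never plays it.
On the remaining 2×2 (A, C vs b1, b2):
Let Player 1 play A with probability p. Expected payoff against b1: (-9)p + 4(1−p) = −13p + 4; against b2: 2p + 0(1−p) = 2p.
Setting these equal: −13p + 4 = 2p ⇒ −15p = -4 ⇒ p = 4/15, and the value is (-13)·(4/15) + 4 = 8/15.
For Player 2: with q = P(b1), equating A's and C's payoffs gives −11q + 2 = 4q ⇒ q = 2/15.

8/15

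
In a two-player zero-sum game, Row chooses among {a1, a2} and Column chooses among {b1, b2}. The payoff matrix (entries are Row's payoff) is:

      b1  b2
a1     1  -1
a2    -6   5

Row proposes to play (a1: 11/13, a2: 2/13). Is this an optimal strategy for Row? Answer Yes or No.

Against b1 this mix gives (11/13)·1 + (2/13)·(-6) = -1/13.
Against b2 this mix gives (11/13)·(-1) + (2/13)·5 = -1/13.
All of Column's active replies (b1, b2) yield -1/13, and no column does worse for Row. The mix makes Column indifferent and guarantees -1/13, so it is optimal.

Yes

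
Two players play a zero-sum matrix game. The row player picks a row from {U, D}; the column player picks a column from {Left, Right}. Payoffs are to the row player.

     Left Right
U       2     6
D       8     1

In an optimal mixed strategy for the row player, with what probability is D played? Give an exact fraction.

Row minima: U → 2, D → 1; maximin = 2.
Column maxima: Left → 8, Right → 6; minimax = 6.
2 ≠ 6, so there is no saddle point; optimal play is mixed.
Let the row player play U with probability p. Expected payoff against Left: 2p + 8(1−p) = −6p + 8; against Right: 6p + 1(1−p) = 5p + 1.
Setting these equal: −6p + 8 = 5p + 1 ⇒ −11p = -7 ⇒ p = 7/11, and the value is (-6)·(7/11) + 8 = 46/11.
For the column player: with q = P(Left), equating U's and D's payoffs gives −4q + 6 = 7q + 1 ⇒ q = 5/11.

4/11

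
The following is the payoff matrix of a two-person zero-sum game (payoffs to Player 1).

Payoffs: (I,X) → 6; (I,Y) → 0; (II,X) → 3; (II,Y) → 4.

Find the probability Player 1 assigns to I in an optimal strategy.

Row minima: I → 0, II → 3; maximin = 3.
Column maxima: X → 6, Y → 4; minimax = 4.
3 ≠ 4, so there is no saddle point; optimal play is mixed.
Let Player 1 play I with probability p. Expected payoff against X: 6p + 3(1−p) = 3p + 3; against Y: 0p + 4(1−p) = −4p + 4.
Setting these equal: 3p + 3 = −4p + 4 ⇒ 7p = 1 ⇒ p = 1/7, and the value is (3)·(1/7) + 3 = 24/7.
For Player 2: with q = P(X), equating I's and II's payoffs gives 6q = −q + 4 ⇒ q = 4/7.

1/7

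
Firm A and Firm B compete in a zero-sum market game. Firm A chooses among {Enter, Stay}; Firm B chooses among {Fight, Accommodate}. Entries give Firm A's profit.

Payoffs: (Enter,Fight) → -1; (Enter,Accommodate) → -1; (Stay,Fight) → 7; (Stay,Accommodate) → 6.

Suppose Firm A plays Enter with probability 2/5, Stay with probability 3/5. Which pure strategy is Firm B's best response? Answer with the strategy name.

Accommodate

If Firm B plays Fight, Firm A's expected payoff is (2/5)·(-1) + (3/5)·7 = 19/5.
If Firm B plays Accommodate, Firm A's expected payoff is (2/5)·(-1) + (3/5)·6 = 16/5.
Firm B minimizes Firm A's payoff; the smallest is 16/5, so the best response is Accommodate.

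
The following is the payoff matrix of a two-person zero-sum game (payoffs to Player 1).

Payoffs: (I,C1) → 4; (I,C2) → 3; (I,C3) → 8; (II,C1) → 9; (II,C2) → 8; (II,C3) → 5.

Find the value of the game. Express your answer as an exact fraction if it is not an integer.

49/8

Row minima: I → 3, II → 5; maximin = 5.
Column maxima: C1 → 9, C2 → 8, C3 → 8; minimax = 8.
5 ≠ 8, so there is no saddle point; optimal play is mixed.
C1 is strictly dominated by C2 (it gives Player 1 strictly more in every row), so Player 2 never plays it.
On the remaining 2×2 (I, II vs C2, C3):
Let Player 1 play I with probability p. Expected payoff against C2: 3p + 8(1−p) = −5p + 8; against C3: 8p + 5(1−p) = 3p + 5.
Setting these equal: −5p + 8 = 3p + 5 ⇒ −8p = -3 ⇒ p = 3/8, and the value is (-5)·(3/8) + 8 = 49/8.
For Player 2: with q = P(C2), equating I's and II's payoffs gives −5q + 8 = 3q + 5 ⇒ q = 3/8.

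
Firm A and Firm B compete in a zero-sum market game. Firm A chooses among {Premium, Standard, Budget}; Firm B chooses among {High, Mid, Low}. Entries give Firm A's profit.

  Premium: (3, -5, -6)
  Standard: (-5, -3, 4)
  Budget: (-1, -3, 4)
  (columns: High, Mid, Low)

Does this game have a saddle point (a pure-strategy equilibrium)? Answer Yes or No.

Row minima: Premium → -6, Standard → -5, Budget → -3; maximin = -3.
Column maxima: High → 3, Mid → -3, Low → 4; minimax = -3.
maximin = minimax = -3, so a saddle point exists.

Yes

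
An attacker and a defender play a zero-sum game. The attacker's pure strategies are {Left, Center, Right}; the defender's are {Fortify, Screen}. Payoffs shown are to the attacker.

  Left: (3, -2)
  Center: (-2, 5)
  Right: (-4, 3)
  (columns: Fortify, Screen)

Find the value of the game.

Row minima: Left → -2, Center → -2, Right → -4; maximin = -2.
Column maxima: Fortify → 3, Screen → 5; minimax = 3.
-2 ≠ 3, so there is no saddle point; optimal play is mixed.
Right is strictly dominated by Center, so the attacker never plays it.
On the remaining 2×2 (Left, Center vs Fortify, Screen):
Let the attacker play Left with probability p. Expected payoff against Fortify: 3p + (-2)(1−p) = 5p − 2; against Screen: (-2)p + 5(1−p) = −7p + 5.
Setting these equal: 5p − 2 = −7p + 5 ⇒ 12p = 7 ⇒ p = 7/12, and the value is (5)·(7/12) − 2 = 11/12.
For the defender: with q = P(Fortify), equating Left's and Center's payoffs gives 5q − 2 = −7q + 5 ⇒ q = 7/12.

11/12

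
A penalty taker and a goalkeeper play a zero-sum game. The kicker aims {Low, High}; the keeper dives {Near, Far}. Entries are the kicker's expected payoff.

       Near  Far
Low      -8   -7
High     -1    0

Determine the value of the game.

-1

Row minima: Low → -8, High → -1; maximin = -1.
Column maxima: Near → -1, Far → 0; minimax = -1.
Since maximin = minimax = -1, there is a saddle point and the value is -1.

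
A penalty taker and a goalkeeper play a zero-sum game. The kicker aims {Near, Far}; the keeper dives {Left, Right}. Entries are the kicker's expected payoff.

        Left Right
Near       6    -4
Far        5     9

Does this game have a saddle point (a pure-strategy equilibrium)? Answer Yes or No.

Row minima: Near → -4, Far → 5; maximin = 5.
Column maxima: Left → 6, Right → 9; minimax = 6.
5 ≠ 6, so no pure-strategy equilibrium exists.

No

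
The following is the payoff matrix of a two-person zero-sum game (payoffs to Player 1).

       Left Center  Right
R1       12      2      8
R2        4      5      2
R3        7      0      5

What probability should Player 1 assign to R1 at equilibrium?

1/3

Row minima: R1 → 2, R2 → 2, R3 → 0; maximin = 2.
Column maxima: Left → 12, Center → 5, Right → 8; minimax = 5.
2 ≠ 5, so there is no saddle point; optimal play is mixed.
R3 is strictly dominated by R1, so Player 1 never plays it.
Left is strictly dominated by Right (it gives Player 1 strictly more in every row), so Player 2 never plays it.
On the remaining 2×2 (R1, R2 vs Center, Right):
Let Player 1 play R1 with probability p. Expected payoff against Center: 2p + 5(1−p) = −3p + 5; against Right: 8p + 2(1−p) = 6p + 2.
Setting these equal: −3p + 5 = 6p + 2 ⇒ −9p = -3 ⇒ p = 1/3, and the value is (-3)·(1/3) + 5 = 4.
For Player 2: with q = P(Center), equating R1's and R2's payoffs gives −6q + 8 = 3q + 2 ⇒ q = 2/3.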